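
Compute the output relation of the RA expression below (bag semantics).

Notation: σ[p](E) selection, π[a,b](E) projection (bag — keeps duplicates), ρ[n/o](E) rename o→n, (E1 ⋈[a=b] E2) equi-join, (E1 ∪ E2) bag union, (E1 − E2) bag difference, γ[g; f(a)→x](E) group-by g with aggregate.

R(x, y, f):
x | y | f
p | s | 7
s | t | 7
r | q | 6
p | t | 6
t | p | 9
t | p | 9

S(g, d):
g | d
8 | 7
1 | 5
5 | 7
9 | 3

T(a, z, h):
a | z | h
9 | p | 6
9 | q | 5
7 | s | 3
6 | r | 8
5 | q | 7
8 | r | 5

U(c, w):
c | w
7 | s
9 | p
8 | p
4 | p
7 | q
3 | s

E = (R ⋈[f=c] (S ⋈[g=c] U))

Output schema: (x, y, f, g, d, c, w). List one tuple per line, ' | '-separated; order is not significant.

Subexpression sizes:
  R → 6
  S → 4
  U → 6
  (S ⋈[g=c] U) → 2
  (R ⋈[f=c] (S ⋈[g=c] U)) → 2

== RESULT ==
x | y | f | g | d | c | w
t | p | 9 | 9 | 3 | 9 | p
t | p | 9 | 9 | 3 | 9 | p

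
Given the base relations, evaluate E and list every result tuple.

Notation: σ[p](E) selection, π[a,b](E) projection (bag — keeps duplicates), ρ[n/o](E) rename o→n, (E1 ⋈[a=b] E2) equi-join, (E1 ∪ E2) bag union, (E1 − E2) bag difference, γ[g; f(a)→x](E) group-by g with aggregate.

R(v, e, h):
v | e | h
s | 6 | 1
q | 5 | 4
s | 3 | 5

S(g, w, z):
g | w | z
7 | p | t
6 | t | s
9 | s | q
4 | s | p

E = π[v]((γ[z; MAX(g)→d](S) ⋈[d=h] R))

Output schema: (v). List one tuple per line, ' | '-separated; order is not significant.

Subexpression sizes:
  S → 4
  γ[z; MAX(g)→d](S) → 4
  R → 3
  (γ[z; MAX(g)→d](S) ⋈[d=h] R) → 1
  π[v]((γ[z; MAX(g)→d](S) ⋈[d=h] R)) → 1

== RESULT ==
v
q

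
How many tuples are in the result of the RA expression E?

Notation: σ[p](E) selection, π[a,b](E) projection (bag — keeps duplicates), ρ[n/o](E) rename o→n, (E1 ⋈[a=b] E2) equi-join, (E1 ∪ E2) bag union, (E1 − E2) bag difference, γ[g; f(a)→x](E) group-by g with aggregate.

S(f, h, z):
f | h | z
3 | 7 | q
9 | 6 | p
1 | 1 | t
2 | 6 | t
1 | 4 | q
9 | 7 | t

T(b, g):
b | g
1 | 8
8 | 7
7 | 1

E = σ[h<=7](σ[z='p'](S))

Subexpression sizes:
  S → 6
  σ[z='p'](S) → 1
  σ[h<=7](σ[z='p'](S)) → 1

|E| = 1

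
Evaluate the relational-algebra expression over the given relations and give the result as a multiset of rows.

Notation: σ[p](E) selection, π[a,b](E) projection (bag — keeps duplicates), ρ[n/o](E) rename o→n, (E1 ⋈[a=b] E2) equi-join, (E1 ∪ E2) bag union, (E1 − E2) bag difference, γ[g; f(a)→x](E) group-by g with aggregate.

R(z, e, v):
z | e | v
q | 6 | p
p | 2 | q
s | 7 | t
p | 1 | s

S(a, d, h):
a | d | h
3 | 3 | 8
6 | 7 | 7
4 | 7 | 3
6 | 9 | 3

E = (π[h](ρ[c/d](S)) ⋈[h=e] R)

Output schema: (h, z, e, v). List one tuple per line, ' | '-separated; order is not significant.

Row counts bottom-up:
  S → 4
  ρ[c/d](S) → 4
  π[h](ρ[c/d](S)) → 4
  R → 4
  (π[h](ρ[c/d](S)) ⋈[h=e] R) → 1

== RESULT ==
h | z | e | v
7 | s | 7 | t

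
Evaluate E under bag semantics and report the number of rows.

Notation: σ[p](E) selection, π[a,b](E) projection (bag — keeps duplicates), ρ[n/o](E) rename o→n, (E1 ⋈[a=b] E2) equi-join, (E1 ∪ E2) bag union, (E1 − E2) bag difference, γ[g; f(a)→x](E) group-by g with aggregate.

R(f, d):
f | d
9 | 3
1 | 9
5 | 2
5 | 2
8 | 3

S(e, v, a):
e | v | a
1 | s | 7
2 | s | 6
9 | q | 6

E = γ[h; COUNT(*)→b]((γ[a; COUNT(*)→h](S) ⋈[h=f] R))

Subexpression sizes:
  S → 3
  γ[a; COUNT(*)→h](S) → 2
  R → 5
  (γ[a; COUNT(*)→h](S) ⋈[h=f] R) → 1
  γ[h; COUNT(*)→b]((γ[a; COUNT(*)→h](S) ⋈[h=f] R)) → 1

|E| = 1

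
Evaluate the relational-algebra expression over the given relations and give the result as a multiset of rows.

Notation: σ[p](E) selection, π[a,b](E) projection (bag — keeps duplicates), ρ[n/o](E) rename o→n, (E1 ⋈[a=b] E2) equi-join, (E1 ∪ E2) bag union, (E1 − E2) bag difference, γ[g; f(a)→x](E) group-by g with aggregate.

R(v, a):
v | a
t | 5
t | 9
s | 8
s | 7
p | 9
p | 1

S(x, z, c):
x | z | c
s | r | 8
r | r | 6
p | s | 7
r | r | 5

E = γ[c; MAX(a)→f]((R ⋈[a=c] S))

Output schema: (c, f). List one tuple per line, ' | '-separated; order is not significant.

Row counts bottom-up:
  R → 6
  S → 4
  (R ⋈[a=c] S) → 3
  γ[c; MAX(a)→f]((R ⋈[a=c] S)) → 3

== RESULT ==
c | f
5 | 5
7 | 7
8 | 8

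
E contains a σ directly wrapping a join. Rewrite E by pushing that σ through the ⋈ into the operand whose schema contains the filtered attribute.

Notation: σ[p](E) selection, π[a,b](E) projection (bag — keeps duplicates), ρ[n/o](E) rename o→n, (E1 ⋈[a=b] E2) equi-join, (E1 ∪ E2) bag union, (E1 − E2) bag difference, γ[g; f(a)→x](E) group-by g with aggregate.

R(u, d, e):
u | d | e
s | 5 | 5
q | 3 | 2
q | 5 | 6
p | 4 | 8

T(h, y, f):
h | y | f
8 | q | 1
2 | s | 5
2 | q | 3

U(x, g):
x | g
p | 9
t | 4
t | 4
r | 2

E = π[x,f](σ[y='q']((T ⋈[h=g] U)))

σ filters on y, owned by the left side.
E' = π[x,f]((σ[y='q'](T) ⋈[h=g] U))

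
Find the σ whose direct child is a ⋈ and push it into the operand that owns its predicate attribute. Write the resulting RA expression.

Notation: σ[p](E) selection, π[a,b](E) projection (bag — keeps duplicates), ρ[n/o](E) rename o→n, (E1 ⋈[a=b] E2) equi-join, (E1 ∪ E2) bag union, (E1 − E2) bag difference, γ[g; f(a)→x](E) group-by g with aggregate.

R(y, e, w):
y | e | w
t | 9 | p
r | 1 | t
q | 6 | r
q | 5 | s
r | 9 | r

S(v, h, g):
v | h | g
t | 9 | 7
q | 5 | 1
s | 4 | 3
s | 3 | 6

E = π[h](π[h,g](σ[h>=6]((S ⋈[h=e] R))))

σ filters on h, owned by the left side.
E' = π[h](π[h,g]((σ[h>=6](S) ⋈[h=e] R)))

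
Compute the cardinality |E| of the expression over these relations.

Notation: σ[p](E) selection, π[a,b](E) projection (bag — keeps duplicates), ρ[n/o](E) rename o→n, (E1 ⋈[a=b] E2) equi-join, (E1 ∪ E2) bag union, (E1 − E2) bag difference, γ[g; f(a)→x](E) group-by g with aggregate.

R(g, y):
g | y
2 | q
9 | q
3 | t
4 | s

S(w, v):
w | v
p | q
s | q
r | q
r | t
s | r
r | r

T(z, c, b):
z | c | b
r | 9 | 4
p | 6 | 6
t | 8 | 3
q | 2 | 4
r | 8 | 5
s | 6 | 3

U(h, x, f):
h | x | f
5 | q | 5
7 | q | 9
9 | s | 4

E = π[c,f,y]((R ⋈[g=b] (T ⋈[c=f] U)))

Per-node cardinality:
  R → 4
  T → 6
  U → 3
  (T ⋈[c=f] U) → 1
  (R ⋈[g=b] (T ⋈[c=f] U)) → 1
  π[c,f,y]((R ⋈[g=b] (T ⋈[c=f] U))) → 1

|E| = 1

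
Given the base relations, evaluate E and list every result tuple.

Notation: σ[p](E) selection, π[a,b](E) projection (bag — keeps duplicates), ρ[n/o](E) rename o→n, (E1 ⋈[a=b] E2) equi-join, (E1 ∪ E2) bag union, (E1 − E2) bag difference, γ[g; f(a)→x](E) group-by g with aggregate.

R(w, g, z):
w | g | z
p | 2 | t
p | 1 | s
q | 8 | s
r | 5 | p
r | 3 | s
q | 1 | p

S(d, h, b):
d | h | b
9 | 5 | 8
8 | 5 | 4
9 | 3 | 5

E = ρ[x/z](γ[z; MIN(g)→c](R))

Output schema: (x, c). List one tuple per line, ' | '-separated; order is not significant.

Per-node cardinality:
  R → 6
  γ[z; MIN(g)→c](R) → 3
  ρ[x/z](γ[z; MIN(g)→c](R)) → 3

== RESULT ==
x | c
p | 1
s | 1
t | 2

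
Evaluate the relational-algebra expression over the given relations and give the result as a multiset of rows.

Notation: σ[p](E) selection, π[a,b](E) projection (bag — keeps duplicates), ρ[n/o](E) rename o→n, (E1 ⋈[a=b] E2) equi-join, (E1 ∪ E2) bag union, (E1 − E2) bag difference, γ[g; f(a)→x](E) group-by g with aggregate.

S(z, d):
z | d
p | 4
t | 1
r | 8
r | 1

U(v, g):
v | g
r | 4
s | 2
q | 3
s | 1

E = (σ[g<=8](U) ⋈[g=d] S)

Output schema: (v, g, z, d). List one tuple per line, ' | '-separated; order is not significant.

Row counts bottom-up:
  U → 4
  σ[g<=8](U) → 4
  S → 4
  (σ[g<=8](U) ⋈[g=d] S) → 3

== RESULT ==
v | g | z | d
r | 4 | p | 4
s | 1 | r | 1
s | 1 | t | 1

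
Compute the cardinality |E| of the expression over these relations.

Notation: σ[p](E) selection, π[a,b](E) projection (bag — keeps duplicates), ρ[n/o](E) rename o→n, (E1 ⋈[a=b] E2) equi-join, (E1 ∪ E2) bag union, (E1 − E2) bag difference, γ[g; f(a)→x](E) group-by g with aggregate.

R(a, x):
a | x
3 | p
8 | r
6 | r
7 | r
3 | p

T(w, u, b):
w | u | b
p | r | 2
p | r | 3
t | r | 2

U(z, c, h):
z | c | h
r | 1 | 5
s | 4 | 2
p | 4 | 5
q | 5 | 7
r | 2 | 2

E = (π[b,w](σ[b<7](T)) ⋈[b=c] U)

Subexpression sizes:
  T → 3
  σ[b<7](T) → 3
  π[b,w](σ[b<7](T)) → 3
  U → 5
  (π[b,w](σ[b<7](T)) ⋈[b=c] U) → 2

|E| = 2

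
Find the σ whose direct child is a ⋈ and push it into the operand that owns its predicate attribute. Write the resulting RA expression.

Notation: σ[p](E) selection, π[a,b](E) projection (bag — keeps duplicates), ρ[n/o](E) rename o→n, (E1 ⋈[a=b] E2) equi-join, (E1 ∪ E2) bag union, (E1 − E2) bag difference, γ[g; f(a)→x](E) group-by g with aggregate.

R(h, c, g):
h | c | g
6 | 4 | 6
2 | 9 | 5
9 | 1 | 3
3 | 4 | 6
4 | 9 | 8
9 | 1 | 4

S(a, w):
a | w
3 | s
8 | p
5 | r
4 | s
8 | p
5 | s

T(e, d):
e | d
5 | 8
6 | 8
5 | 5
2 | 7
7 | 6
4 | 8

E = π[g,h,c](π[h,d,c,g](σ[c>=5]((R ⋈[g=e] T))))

σ filters on c, owned by the left side.
E' = π[g,h,c](π[h,d,c,g]((σ[c>=5](R) ⋈[g=e] T)))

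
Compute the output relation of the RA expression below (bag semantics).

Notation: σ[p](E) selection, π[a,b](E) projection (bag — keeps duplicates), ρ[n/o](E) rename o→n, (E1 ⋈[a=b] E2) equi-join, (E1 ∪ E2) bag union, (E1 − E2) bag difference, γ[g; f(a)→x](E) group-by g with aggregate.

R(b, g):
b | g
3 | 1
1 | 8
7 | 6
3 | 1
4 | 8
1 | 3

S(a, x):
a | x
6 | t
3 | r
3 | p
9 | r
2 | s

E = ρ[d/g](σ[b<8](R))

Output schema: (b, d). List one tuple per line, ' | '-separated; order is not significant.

Row counts bottom-up:
  R → 6
  σ[b<8](R) → 6
  ρ[d/g](σ[b<8](R)) → 6

== RESULT ==
b | d
1 | 3
1 | 8
3 | 1
3 | 1
4 | 8
7 | 6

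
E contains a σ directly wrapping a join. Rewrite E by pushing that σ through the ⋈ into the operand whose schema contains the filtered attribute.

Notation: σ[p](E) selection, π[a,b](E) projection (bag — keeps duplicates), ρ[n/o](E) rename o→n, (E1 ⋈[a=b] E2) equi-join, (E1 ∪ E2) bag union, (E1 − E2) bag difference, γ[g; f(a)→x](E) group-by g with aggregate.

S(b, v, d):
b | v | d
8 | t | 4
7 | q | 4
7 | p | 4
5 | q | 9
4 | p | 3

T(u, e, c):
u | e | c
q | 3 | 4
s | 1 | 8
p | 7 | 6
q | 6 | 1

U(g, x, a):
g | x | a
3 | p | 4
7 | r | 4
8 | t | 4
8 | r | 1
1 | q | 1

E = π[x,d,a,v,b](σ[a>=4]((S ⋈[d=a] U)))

σ filters on a, owned by the right side.
E' = π[x,d,a,v,b]((S ⋈[d=a] σ[a>=4](U)))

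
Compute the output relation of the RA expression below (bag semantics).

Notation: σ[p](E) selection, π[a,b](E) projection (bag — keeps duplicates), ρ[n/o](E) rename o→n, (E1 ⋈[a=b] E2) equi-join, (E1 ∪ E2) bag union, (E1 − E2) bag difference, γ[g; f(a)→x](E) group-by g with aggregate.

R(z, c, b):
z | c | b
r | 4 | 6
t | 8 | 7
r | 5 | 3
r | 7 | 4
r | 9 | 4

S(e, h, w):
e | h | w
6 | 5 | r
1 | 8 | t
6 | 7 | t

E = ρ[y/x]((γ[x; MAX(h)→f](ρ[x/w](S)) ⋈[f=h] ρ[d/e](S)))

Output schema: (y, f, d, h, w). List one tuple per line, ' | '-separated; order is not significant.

Per-node cardinality:
  S → 3
  ρ[x/w](S) → 3
  γ[x; MAX(h)→f](ρ[x/w](S)) → 2
  S → 3
  ρ[d/e](S) → 3
  (γ[x; MAX(h)→f](ρ[x/w](S)) ⋈[f=h] ρ[d/e](S)) → 2
  ρ[y/x]((γ[x; MAX(h)→f](ρ[x/w](S)) ⋈[f=h] ρ[d/e](S))) → 2

== RESULT ==
y | f | d | h | w
r | 5 | 6 | 5 | r
t | 8 | 1 | 8 | t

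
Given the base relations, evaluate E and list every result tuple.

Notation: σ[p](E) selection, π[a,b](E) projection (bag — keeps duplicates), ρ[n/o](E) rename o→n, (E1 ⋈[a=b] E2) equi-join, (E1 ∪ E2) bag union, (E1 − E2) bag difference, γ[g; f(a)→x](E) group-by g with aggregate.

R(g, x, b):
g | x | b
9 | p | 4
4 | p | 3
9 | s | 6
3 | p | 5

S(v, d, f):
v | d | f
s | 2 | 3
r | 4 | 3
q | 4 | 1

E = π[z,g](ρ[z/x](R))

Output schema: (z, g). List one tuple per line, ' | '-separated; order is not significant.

Stepwise |·|:
  R → 4
  ρ[z/x](R) → 4
  π[z,g](ρ[z/x](R)) → 4

== RESULT ==
z | g
p | 3
p | 4
p | 9
s | 9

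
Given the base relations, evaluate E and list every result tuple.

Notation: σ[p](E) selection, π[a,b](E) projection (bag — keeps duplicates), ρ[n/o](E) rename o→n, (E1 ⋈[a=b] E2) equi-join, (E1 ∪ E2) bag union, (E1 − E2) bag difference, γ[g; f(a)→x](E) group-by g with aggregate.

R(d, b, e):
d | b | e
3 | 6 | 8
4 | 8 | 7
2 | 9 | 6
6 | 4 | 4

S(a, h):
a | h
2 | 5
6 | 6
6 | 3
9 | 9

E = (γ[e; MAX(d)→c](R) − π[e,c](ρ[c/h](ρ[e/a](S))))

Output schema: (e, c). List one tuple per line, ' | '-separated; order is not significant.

Per-node cardinality:
  R → 4
  γ[e; MAX(d)→c](R) → 4
  S → 4
  ρ[e/a](S) → 4
  ρ[c/h](ρ[e/a](S)) → 4
  π[e,c](ρ[c/h](ρ[e/a](S))) → 4
  (γ[e; MAX(d)→c](R) − π[e,c](ρ[c/h](ρ[e/a](S)))) → 4

== RESULT ==
e | c
4 | 6
6 | 2
7 | 4
8 | 3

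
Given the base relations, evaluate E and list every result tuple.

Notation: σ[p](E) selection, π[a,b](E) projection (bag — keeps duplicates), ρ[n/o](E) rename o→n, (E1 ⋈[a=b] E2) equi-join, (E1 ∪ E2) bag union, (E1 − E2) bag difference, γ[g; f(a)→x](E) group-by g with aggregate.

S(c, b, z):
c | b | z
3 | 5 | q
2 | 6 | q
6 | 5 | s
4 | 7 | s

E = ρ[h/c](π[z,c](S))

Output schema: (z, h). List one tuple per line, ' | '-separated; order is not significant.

Row counts bottom-up:
  S → 4
  π[z,c](S) → 4
  ρ[h/c](π[z,c](S)) → 4

== RESULT ==
z | h
q | 2
q | 3
s | 4
s | 6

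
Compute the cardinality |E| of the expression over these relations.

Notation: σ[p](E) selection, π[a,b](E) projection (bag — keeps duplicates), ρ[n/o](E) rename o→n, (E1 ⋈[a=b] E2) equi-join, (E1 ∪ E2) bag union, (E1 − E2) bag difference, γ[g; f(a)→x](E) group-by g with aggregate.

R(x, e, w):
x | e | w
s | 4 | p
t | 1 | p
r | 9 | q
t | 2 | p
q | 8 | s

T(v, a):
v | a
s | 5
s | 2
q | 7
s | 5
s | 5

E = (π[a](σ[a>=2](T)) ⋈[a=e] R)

Per-node cardinality:
  T → 5
  σ[a>=2](T) → 5
  π[a](σ[a>=2](T)) → 5
  R → 5
  (π[a](σ[a>=2](T)) ⋈[a=e] R) → 1

|E| = 1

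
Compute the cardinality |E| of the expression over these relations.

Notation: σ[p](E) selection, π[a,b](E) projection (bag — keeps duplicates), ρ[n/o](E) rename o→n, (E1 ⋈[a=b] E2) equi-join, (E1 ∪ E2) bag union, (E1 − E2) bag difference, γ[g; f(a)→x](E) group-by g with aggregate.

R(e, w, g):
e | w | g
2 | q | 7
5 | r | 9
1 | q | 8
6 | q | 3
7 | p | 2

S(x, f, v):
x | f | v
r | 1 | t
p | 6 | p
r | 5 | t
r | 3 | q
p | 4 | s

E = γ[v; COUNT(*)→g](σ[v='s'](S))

Row counts bottom-up:
  S → 5
  σ[v='s'](S) → 1
  γ[v; COUNT(*)→g](σ[v='s'](S)) → 1

|E| = 1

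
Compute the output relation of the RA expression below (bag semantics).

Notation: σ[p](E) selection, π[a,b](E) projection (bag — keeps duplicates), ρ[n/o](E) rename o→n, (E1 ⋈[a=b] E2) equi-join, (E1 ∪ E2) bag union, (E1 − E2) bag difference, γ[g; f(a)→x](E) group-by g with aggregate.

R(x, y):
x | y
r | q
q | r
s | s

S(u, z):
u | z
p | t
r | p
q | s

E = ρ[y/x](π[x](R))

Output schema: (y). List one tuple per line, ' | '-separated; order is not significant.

Per-node cardinality:
  R → 3
  π[x](R) → 3
  ρ[y/x](π[x](R)) → 3

== RESULT ==
y
q
r
s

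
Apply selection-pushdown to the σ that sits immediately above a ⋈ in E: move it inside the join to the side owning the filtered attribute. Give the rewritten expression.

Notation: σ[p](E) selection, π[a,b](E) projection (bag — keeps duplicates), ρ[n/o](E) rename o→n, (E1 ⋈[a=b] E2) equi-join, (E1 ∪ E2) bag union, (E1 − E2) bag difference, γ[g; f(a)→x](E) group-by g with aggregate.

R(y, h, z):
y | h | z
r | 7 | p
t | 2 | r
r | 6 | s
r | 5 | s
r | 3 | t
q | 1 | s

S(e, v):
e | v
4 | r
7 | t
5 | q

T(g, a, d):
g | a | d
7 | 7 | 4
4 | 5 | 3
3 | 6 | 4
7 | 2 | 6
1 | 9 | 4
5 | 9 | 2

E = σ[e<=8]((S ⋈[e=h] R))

σ filters on e, owned by the left side.
E' = (σ[e<=8](S) ⋈[e=h] R)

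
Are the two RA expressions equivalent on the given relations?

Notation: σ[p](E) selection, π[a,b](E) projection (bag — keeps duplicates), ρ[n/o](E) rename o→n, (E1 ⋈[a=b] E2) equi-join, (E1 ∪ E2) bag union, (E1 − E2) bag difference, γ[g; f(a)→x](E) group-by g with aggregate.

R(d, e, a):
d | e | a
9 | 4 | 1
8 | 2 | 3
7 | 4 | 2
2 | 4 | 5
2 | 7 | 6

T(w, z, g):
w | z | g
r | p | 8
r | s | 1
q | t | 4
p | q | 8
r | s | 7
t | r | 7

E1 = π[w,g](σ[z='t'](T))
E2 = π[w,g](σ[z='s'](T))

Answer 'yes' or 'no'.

E1 row counts bottom-up:
  T → 6
  σ[z='t'](T) → 1
  π[w,g](σ[z='t'](T)) → 1
E2 row counts bottom-up:
  T → 6
  σ[z='s'](T) → 2
  π[w,g](σ[z='s'](T)) → 2

E1 result:
w | g
q | 4
E2 result:
w | g
r | 1
r | 7
Witness: ('r', 1) appears 0× in E1 but 1× in E2.

no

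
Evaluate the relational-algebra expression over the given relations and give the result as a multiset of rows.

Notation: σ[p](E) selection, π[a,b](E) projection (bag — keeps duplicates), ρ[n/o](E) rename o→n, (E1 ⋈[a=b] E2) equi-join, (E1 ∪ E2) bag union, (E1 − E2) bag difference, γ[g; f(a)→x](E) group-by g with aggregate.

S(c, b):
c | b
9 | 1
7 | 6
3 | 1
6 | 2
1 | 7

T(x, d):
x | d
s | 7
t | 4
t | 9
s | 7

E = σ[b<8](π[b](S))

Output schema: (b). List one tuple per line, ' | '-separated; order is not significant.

Stepwise |·|:
  S → 5
  π[b](S) → 5
  σ[b<8](π[b](S)) → 5

== RESULT ==
b
1
1
2
6
7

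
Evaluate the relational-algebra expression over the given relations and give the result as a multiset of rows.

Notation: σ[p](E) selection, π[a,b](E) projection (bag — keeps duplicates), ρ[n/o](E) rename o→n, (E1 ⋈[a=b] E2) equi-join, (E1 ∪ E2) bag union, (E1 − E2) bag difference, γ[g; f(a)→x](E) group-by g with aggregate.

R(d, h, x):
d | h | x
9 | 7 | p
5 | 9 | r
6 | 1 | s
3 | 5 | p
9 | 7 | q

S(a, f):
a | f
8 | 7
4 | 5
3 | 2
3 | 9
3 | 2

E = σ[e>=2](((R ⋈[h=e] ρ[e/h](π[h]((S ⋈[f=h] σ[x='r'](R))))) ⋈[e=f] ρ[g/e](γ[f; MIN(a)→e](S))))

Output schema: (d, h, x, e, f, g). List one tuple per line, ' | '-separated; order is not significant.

Stepwise |·|:
  R → 5
  S → 5
  R → 5
  σ[x='r'](R) → 1
  (S ⋈[f=h] σ[x='r'](R)) → 1
  π[h]((S ⋈[f=h] σ[x='r'](R))) → 1
  ρ[e/h](π[h]((S ⋈[f=h] σ[x='r'](R)))) → 1
  (R ⋈[h=e] ρ[e/h](π[h]((S ⋈[f=h] σ[x='r'](R))))) → 1
  S → 5
  γ[f; MIN(a)→e](S) → 4
  ρ[g/e](γ[f; MIN(a)→e](S)) → 4
  ((R ⋈[h=e] ρ[e/h](π[h]((S ⋈[f=h] σ[x='r'](R))))) ⋈[e=f] ρ[g/e](γ[f; MIN(a)→e](S))) → 1
  σ[e>=2](((R ⋈[h=e] ρ[e/h](π[h]((S ⋈[f=h] σ[x='r'](R))))) ⋈[e=f] ρ[g/e](γ[f; MIN(a)→e](S)))) → 1

== RESULT ==
d | h | x | e | f | g
5 | 9 | r | 9 | 9 | 3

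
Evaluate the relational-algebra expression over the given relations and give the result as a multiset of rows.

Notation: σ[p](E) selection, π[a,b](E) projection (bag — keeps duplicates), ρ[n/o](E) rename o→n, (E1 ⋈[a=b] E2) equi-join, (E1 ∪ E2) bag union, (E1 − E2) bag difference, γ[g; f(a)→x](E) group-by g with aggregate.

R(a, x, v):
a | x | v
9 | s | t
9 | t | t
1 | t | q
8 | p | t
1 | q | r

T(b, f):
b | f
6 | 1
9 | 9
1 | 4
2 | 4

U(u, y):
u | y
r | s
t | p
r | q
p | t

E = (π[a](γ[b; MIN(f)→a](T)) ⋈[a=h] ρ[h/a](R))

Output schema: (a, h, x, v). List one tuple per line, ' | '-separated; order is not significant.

Stepwise |·|:
  T → 4
  γ[b; MIN(f)→a](T) → 4
  π[a](γ[b; MIN(f)→a](T)) → 4
  R → 5
  ρ[h/a](R) → 5
  (π[a](γ[b; MIN(f)→a](T)) ⋈[a=h] ρ[h/a](R)) → 4

== RESULT ==
a | h | x | v
1 | 1 | q | r
1 | 1 | t | q
9 | 9 | s | t
9 | 9 | t | t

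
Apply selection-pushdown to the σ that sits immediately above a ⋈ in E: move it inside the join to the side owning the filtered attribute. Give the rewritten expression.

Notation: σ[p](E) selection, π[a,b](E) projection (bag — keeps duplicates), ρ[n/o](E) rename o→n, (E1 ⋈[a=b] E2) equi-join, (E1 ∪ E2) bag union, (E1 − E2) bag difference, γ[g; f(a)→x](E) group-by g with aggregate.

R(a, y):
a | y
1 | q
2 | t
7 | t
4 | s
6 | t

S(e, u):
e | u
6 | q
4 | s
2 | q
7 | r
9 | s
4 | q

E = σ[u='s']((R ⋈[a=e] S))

σ filters on u, owned by the right side.
E' = (R ⋈[a=e] σ[u='s'](S))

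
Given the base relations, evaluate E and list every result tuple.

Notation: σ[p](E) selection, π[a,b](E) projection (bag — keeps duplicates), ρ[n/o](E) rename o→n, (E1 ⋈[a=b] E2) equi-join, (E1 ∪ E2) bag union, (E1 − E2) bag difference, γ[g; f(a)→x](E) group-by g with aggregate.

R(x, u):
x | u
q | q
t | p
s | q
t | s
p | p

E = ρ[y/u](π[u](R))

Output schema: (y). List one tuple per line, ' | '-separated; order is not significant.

Stepwise |·|:
  R → 5
  π[u](R) → 5
  ρ[y/u](π[u](R)) → 5

== RESULT ==
y
p
p
q
q
s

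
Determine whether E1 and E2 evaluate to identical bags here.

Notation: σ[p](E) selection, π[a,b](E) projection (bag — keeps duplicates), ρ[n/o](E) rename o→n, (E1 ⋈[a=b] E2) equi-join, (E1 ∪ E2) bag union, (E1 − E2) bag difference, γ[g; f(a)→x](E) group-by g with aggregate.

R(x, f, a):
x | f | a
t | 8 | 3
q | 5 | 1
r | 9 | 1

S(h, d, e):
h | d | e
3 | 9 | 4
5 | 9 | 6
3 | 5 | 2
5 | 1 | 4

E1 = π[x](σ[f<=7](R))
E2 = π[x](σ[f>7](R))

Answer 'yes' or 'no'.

E1 stepwise |·|:
  R → 3
  σ[f<=7](R) → 1
  π[x](σ[f<=7](R)) → 1
E2 stepwise |·|:
  R → 3
  σ[f>7](R) → 2
  π[x](σ[f>7](R)) → 2

E1 result:
x
q
E2 result:
x
r
t
Witness: ('t',) appears 0× in E1 but 1× in E2.

no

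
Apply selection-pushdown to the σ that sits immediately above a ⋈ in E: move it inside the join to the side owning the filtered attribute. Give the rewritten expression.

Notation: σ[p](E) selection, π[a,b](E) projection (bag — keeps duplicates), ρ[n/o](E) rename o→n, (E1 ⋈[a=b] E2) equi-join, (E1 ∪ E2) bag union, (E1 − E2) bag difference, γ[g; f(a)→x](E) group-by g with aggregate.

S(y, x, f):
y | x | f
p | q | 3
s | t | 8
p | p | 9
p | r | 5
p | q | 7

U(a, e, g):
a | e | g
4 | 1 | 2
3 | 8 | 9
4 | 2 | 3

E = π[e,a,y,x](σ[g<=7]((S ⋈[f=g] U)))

σ filters on g, owned by the right side.
E' = π[e,a,y,x]((S ⋈[f=g] σ[g<=7](U)))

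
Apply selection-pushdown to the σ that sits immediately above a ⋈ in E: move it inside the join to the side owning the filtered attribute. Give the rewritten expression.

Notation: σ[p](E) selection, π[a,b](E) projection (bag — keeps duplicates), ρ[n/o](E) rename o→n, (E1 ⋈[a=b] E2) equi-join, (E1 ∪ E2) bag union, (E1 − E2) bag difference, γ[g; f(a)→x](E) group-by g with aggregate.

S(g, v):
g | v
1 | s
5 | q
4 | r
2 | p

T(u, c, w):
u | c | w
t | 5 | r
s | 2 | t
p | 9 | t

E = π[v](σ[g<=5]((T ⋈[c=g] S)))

σ filters on g, owned by the right side.
E' = π[v]((T ⋈[c=g] σ[g<=5](S)))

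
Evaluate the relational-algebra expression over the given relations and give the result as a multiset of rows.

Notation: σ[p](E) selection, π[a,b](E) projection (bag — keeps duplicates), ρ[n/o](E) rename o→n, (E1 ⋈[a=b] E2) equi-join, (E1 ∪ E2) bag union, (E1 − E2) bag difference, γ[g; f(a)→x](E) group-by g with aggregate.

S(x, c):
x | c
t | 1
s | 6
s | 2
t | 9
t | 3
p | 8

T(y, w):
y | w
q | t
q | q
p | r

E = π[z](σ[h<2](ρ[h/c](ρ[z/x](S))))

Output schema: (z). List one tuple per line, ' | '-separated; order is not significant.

Row counts bottom-up:
  S → 6
  ρ[z/x](S) → 6
  ρ[h/c](ρ[z/x](S)) → 6
  σ[h<2](ρ[h/c](ρ[z/x](S))) → 1
  π[z](σ[h<2](ρ[h/c](ρ[z/x](S)))) → 1

== RESULT ==
z
t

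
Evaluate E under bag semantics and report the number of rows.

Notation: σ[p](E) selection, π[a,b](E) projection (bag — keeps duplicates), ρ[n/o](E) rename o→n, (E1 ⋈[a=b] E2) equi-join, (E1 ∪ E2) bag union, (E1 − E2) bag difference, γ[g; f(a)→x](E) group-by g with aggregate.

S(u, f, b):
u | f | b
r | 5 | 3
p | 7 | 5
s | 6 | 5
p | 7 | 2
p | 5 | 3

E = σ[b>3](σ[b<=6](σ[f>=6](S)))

Row counts bottom-up:
  S → 5
  σ[f>=6](S) → 3
  σ[b<=6](σ[f>=6](S)) → 3
  σ[b>3](σ[b<=6](σ[f>=6](S))) → 2

|E| = 2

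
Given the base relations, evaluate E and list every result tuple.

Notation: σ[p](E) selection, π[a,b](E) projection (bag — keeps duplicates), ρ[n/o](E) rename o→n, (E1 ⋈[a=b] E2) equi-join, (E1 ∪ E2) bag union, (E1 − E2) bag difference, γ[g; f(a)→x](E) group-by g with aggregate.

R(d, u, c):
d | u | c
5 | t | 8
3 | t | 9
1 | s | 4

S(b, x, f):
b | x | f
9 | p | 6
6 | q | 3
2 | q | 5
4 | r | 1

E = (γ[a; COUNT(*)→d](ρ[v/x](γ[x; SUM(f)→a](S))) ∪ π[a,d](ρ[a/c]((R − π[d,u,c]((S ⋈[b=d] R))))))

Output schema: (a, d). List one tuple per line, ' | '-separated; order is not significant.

Per-node cardinality:
  S → 4
  γ[x; SUM(f)→a](S) → 3
  ρ[v/x](γ[x; SUM(f)→a](S)) → 3
  γ[a; COUNT(*)→d](ρ[v/x](γ[x; SUM(f)→a](S))) → 3
  R → 3
  S → 4
  R → 3
  (S ⋈[b=d] R) → 0
  π[d,u,c]((S ⋈[b=d] R)) → 0
  (R − π[d,u,c]((S ⋈[b=d] R))) → 3
  ρ[a/c]((R − π[d,u,c]((S ⋈[b=d] R)))) → 3
  π[a,d](ρ[a/c]((R − π[d,u,c]((S ⋈[b=d] R))))) → 3
  (γ[a; COUNT(*)→d](ρ[v/x](γ[x; SUM(f)→a](S))) ∪ π[a,d](ρ[a/c]((R − π[d,u,c]((S ⋈[b=d] R)))))) → 6

== RESULT ==
a | d
1 | 1
4 | 1
6 | 1
8 | 1
8 | 5
9 | 3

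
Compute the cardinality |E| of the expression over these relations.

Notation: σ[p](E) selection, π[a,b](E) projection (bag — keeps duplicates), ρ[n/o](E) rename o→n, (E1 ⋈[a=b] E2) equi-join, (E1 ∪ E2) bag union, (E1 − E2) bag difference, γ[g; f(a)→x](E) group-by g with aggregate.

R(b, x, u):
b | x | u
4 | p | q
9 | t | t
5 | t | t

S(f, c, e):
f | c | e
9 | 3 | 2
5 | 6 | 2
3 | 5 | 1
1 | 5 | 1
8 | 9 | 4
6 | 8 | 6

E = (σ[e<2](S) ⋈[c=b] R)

Subexpression sizes:
  S → 6
  σ[e<2](S) → 2
  R → 3
  (σ[e<2](S) ⋈[c=b] R) → 2

|E| = 2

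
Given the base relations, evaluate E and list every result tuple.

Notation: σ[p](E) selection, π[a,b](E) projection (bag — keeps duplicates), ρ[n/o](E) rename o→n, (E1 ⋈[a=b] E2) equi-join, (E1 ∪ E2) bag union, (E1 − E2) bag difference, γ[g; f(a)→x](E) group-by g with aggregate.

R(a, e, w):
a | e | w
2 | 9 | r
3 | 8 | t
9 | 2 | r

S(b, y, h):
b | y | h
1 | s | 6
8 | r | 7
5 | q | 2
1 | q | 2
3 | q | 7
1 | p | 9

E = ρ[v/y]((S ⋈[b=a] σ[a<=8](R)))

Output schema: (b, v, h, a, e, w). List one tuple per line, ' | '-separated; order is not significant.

Subexpression sizes:
  S → 6
  R → 3
  σ[a<=8](R) → 2
  (S ⋈[b=a] σ[a<=8](R)) → 1
  ρ[v/y]((S ⋈[b=a] σ[a<=8](R))) → 1

== RESULT ==
b | v | h | a | e | w
3 | q | 7 | 3 | 8 | t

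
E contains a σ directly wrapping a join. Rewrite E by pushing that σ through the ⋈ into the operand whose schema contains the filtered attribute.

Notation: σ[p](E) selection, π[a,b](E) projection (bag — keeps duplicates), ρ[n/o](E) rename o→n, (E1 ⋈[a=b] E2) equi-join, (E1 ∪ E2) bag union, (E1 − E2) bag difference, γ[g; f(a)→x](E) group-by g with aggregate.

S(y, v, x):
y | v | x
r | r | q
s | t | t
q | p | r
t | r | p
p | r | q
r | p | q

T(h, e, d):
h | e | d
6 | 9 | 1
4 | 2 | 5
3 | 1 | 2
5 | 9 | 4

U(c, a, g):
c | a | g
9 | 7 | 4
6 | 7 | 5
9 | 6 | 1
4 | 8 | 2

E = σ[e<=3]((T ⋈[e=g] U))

σ filters on e, owned by the left side.
E' = (σ[e<=3](T) ⋈[e=g] U)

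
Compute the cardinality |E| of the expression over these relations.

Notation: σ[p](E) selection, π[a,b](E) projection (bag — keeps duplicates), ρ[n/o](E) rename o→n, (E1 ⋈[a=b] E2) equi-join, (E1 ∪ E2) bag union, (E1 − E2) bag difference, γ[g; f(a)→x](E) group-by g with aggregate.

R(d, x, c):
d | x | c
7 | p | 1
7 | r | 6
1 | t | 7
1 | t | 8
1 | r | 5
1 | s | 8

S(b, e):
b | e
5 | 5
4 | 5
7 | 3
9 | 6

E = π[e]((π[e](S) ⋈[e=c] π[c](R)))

Subexpression sizes:
  S → 4
  π[e](S) → 4
  R → 6
  π[c](R) → 6
  (π[e](S) ⋈[e=c] π[c](R)) → 3
  π[e]((π[e](S) ⋈[e=c] π[c](R))) → 3

|E| = 3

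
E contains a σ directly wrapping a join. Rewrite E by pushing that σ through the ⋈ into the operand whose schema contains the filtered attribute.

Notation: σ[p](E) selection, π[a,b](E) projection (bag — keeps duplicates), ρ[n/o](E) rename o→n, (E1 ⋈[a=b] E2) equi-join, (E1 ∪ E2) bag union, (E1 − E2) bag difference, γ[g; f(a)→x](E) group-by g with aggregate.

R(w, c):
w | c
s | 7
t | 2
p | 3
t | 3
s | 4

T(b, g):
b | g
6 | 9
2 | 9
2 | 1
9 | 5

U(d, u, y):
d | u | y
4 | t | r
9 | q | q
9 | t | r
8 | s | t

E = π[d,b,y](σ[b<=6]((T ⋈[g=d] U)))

σ filters on b, owned by the left side.
E' = π[d,b,y]((σ[b<=6](T) ⋈[g=d] U))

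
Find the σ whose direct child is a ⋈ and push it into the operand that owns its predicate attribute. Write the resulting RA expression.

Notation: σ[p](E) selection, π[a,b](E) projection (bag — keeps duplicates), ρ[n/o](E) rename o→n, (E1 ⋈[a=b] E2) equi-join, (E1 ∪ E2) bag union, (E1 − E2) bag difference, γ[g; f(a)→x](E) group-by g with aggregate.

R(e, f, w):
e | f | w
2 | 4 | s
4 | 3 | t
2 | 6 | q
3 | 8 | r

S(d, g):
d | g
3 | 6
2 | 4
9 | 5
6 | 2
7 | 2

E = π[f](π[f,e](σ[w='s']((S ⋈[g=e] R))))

σ filters on w, owned by the right side.
E' = π[f](π[f,e]((S ⋈[g=e] σ[w='s'](R))))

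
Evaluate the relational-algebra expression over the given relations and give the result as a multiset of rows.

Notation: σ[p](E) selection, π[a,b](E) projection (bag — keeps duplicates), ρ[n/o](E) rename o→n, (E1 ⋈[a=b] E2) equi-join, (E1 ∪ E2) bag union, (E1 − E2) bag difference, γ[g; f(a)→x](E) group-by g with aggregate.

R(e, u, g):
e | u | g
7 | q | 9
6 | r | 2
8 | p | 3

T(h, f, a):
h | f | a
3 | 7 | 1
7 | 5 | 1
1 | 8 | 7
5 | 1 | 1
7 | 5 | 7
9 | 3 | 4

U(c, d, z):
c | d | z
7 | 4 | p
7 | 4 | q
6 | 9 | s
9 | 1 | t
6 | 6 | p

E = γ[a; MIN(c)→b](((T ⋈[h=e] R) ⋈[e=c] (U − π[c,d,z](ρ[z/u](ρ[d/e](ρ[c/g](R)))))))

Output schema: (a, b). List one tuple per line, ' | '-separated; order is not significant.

Subexpression sizes:
  T → 6
  R → 3
  (T ⋈[h=e] R) → 2
  U → 5
  R → 3
  ρ[c/g](R) → 3
  ρ[d/e](ρ[c/g](R)) → 3
  ρ[z/u](ρ[d/e](ρ[c/g](R))) → 3
  π[c,d,z](ρ[z/u](ρ[d/e](ρ[c/g](R)))) → 3
  (U − π[c,d,z](ρ[z/u](ρ[d/e](ρ[c/g](R))))) → 5
  ((T ⋈[h=e] R) ⋈[e=c] (U − π[c,d,z](ρ[z/u](ρ[d/e](ρ[c/g](R)))))) → 4
  γ[a; MIN(c)→b](((T ⋈[h=e] R) ⋈[e=c] (U − π[c,d,z](ρ[z/u](ρ[d/e](ρ[c/g](R))))))) → 2

== RESULT ==
a | b
1 | 7
7 | 7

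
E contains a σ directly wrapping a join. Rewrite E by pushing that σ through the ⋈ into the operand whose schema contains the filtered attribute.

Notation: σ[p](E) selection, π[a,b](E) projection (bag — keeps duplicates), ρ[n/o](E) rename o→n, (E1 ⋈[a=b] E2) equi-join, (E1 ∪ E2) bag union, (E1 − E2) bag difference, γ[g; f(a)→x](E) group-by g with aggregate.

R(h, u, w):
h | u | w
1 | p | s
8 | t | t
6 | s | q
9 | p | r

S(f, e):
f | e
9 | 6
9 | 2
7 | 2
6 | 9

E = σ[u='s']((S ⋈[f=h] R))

σ filters on u, owned by the right side.
E' = (S ⋈[f=h] σ[u='s'](R))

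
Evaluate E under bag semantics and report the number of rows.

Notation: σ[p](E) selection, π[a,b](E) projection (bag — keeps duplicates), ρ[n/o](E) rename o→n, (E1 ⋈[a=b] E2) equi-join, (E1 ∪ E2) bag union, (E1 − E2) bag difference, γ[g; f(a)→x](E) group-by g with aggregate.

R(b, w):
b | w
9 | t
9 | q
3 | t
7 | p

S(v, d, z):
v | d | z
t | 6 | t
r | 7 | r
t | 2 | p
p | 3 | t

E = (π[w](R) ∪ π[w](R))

Per-node cardinality:
  R → 4
  π[w](R) → 4
  R → 4
  π[w](R) → 4
  (π[w](R) ∪ π[w](R)) → 8

|E| = 8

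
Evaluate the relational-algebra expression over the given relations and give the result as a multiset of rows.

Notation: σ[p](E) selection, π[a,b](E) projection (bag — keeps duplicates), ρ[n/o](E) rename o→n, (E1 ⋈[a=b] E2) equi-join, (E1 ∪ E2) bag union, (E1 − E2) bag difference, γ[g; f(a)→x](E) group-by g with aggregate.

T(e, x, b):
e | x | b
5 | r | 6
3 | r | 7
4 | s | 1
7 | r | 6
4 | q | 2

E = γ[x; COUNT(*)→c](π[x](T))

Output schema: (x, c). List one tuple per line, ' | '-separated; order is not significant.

Stepwise |·|:
  T → 5
  π[x](T) → 5
  γ[x; COUNT(*)→c](π[x](T)) → 3

== RESULT ==
x | c
q | 1
r | 3
s | 1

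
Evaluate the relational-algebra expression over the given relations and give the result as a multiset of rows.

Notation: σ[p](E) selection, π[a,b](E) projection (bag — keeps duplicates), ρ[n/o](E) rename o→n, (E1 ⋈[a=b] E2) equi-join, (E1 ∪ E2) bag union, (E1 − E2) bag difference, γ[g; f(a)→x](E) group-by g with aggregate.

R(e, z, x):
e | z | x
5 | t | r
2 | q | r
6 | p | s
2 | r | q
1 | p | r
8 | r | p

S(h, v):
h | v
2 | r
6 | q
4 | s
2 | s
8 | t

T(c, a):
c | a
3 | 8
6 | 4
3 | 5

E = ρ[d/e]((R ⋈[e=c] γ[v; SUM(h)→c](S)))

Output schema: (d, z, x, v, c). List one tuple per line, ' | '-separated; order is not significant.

Stepwise |·|:
  R → 6
  S → 5
  γ[v; SUM(h)→c](S) → 4
  (R ⋈[e=c] γ[v; SUM(h)→c](S)) → 5
  ρ[d/e]((R ⋈[e=c] γ[v; SUM(h)→c](S))) → 5

== RESULT ==
d | z | x | v | c
2 | q | r | r | 2
2 | r | q | r | 2
6 | p | s | q | 6
6 | p | s | s | 6
8 | r | p | t | 8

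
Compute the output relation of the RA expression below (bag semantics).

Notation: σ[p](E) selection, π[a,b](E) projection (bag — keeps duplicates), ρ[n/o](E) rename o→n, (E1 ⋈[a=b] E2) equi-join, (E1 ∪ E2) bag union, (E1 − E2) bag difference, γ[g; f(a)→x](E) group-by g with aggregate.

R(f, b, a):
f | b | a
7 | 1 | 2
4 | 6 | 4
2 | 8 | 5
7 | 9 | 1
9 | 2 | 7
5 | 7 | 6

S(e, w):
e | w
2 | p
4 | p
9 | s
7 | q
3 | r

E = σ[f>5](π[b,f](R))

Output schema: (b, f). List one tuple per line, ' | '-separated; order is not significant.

Per-node cardinality:
  R → 6
  π[b,f](R) → 6
  σ[f>5](π[b,f](R)) → 3

== RESULT ==
b | f
1 | 7
2 | 9
9 | 7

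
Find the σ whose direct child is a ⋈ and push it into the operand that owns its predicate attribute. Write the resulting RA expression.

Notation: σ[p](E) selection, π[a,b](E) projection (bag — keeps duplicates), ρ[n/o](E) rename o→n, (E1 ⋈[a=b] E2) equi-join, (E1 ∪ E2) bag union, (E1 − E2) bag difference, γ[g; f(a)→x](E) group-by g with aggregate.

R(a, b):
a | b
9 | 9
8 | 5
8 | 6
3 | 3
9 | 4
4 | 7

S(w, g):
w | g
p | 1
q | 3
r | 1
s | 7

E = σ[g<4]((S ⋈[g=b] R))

σ filters on g, owned by the left side.
E' = (σ[g<4](S) ⋈[g=b] R)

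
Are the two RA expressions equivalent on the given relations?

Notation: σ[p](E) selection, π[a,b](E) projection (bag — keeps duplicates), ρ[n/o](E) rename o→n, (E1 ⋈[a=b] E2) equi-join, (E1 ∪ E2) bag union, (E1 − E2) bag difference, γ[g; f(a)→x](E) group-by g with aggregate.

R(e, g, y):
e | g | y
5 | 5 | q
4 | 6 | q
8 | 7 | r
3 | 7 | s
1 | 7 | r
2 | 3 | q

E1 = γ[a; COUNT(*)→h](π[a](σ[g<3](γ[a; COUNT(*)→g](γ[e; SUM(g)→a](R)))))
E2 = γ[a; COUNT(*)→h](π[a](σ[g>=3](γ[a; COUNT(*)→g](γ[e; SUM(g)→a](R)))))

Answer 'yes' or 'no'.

E1 subexpression sizes:
  R → 6
  γ[e; SUM(g)→a](R) → 6
  γ[a; COUNT(*)→g](γ[e; SUM(g)→a](R)) → 4
  σ[g<3](γ[a; COUNT(*)→g](γ[e; SUM(g)→a](R))) → 3
  π[a](σ[g<3](γ[a; COUNT(*)→g](γ[e; SUM(g)→a](R)))) → 3
  γ[a; COUNT(*)→h](π[a](σ[g<3](γ[a; COUNT(*)→g](γ[e; SUM(g)→a](R))))) → 3
E2 subexpression sizes:
  R → 6
  γ[e; SUM(g)→a](R) → 6
  γ[a; COUNT(*)→g](γ[e; SUM(g)→a](R)) → 4
  σ[g>=3](γ[a; COUNT(*)→g](γ[e; SUM(g)→a](R))) → 1
  π[a](σ[g>=3](γ[a; COUNT(*)→g](γ[e; SUM(g)→a](R)))) → 1
  γ[a; COUNT(*)→h](π[a](σ[g>=3](γ[a; COUNT(*)→g](γ[e; SUM(g)→a](R))))) → 1

E1 result:
a | h
3 | 1
5 | 1
6 | 1
E2 result:
a | h
7 | 1
Witness: (3, 1) appears 1× in E1 but 0× in E2.

no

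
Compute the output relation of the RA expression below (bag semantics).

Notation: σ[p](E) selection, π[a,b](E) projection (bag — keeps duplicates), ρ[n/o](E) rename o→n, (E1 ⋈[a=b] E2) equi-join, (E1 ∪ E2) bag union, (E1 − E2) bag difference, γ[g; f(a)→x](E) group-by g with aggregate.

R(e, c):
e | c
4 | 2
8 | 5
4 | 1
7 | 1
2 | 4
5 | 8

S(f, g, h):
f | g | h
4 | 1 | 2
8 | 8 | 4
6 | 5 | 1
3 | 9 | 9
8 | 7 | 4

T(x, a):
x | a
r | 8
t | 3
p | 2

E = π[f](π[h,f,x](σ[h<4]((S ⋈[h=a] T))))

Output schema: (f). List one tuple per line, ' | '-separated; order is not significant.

Row counts bottom-up:
  S → 5
  T → 3
  (S ⋈[h=a] T) → 1
  σ[h<4]((S ⋈[h=a] T)) → 1
  π[h,f,x](σ[h<4]((S ⋈[h=a] T))) → 1
  π[f](π[h,f,x](σ[h<4]((S ⋈[h=a] T)))) → 1

== RESULT ==
f
4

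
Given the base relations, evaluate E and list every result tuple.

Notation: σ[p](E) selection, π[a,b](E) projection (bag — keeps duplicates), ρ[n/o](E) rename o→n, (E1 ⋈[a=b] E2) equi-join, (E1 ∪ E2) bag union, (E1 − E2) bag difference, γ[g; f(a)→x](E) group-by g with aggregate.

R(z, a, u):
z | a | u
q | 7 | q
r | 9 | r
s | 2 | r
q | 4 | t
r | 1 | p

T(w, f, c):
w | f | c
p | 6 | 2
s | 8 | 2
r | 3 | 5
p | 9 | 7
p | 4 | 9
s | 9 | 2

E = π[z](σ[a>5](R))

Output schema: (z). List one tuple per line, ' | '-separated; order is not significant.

Row counts bottom-up:
  R → 5
  σ[a>5](R) → 2
  π[z](σ[a>5](R)) → 2

== RESULT ==
z
q
r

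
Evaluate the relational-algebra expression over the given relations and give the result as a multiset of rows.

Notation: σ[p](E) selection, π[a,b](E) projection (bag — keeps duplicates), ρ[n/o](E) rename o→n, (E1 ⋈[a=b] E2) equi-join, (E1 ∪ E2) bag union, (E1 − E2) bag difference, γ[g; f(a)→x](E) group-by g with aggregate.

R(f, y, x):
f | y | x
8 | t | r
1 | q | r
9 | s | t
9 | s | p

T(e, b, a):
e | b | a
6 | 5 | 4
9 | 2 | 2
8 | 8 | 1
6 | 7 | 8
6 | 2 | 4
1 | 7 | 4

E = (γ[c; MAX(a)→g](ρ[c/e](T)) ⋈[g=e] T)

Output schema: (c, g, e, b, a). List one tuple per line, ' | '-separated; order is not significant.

Per-node cardinality:
  T → 6
  ρ[c/e](T) → 6
  γ[c; MAX(a)→g](ρ[c/e](T)) → 4
  T → 6
  (γ[c; MAX(a)→g](ρ[c/e](T)) ⋈[g=e] T) → 2

== RESULT ==
c | g | e | b | a
6 | 8 | 8 | 8 | 1
8 | 1 | 1 | 7 | 4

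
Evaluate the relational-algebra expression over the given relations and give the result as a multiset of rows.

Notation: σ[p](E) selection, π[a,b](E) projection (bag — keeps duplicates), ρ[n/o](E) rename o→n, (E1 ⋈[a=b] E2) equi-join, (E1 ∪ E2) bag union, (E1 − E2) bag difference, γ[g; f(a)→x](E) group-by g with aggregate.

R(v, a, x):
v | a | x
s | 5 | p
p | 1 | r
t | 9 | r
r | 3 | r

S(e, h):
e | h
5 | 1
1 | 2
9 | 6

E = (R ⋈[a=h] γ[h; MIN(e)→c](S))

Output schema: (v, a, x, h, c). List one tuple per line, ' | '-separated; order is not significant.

Row counts bottom-up:
  R → 4
  S → 3
  γ[h; MIN(e)→c](S) → 3
  (R ⋈[a=h] γ[h; MIN(e)→c](S)) → 1

== RESULT ==
v | a | x | h | c
p | 1 | r | 1 | 5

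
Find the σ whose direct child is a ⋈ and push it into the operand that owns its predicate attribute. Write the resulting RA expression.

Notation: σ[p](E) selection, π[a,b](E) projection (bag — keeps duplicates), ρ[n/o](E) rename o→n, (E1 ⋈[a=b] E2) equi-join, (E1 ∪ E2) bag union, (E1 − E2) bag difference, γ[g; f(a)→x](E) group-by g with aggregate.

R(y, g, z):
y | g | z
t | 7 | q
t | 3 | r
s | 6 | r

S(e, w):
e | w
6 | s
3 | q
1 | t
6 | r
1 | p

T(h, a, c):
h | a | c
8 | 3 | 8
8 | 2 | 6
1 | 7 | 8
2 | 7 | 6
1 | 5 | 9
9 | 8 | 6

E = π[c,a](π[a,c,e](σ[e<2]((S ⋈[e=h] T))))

σ filters on e, owned by the left side.
E' = π[c,a](π[a,c,e]((σ[e<2](S) ⋈[e=h] T)))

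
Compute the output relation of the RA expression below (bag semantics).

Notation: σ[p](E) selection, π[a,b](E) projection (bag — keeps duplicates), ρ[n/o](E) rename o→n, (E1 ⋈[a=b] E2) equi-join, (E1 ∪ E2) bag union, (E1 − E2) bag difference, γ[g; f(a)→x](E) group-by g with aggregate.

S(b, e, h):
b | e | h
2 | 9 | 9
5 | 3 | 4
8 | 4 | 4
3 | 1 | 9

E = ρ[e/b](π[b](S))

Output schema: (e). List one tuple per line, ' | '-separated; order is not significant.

Subexpression sizes:
  S → 4
  π[b](S) → 4
  ρ[e/b](π[b](S)) → 4

== RESULT ==
e
2
3
5
8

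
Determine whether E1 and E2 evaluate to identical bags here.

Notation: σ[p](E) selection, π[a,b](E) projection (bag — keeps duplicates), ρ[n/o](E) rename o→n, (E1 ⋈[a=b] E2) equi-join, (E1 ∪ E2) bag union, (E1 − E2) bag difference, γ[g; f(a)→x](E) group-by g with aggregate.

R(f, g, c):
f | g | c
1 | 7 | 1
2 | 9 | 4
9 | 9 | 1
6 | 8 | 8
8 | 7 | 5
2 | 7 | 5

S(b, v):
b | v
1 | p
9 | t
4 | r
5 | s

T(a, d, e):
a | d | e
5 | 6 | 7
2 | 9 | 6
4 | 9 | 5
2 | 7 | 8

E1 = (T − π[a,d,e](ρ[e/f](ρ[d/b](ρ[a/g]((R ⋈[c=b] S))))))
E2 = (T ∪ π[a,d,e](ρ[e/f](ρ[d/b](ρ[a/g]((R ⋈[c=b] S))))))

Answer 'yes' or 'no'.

E1 row counts bottom-up:
  T → 4
  R → 6
  S → 4
  (R ⋈[c=b] S) → 5
  ρ[a/g]((R ⋈[c=b] S)) → 5
  ρ[d/b](ρ[a/g]((R ⋈[c=b] S))) → 5
  ρ[e/f](ρ[d/b](ρ[a/g]((R ⋈[c=b] S)))) → 5
  π[a,d,e](ρ[e/f](ρ[d/b](ρ[a/g]((R ⋈[c=b] S))))) → 5
  (T − π[a,d,e](ρ[e/f](ρ[d/b](ρ[a/g]((R ⋈[c=b] S)))))) → 4
E2 row counts bottom-up:
  T → 4
  R → 6
  S → 4
  (R ⋈[c=b] S) → 5
  ρ[a/g]((R ⋈[c=b] S)) → 5
  ρ[d/b](ρ[a/g]((R ⋈[c=b] S))) → 5
  ρ[e/f](ρ[d/b](ρ[a/g]((R ⋈[c=b] S)))) → 5
  π[a,d,e](ρ[e/f](ρ[d/b](ρ[a/g]((R ⋈[c=b] S))))) → 5
  (T ∪ π[a,d,e](ρ[e/f](ρ[d/b](ρ[a/g]((R ⋈[c=b] S)))))) → 9

E1 result:
a | d | e
2 | 7 | 8
2 | 9 | 6
4 | 9 | 5
5 | 6 | 7
E2 result:
a | d | e
2 | 7 | 8
2 | 9 | 6
4 | 9 | 5
5 | 6 | 7
7 | 1 | 1
7 | 5 | 2
7 | 5 | 8
9 | 1 | 9
9 | 4 | 2
Witness: (7, 1, 1) appears 0× in E1 but 1× in E2.

no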